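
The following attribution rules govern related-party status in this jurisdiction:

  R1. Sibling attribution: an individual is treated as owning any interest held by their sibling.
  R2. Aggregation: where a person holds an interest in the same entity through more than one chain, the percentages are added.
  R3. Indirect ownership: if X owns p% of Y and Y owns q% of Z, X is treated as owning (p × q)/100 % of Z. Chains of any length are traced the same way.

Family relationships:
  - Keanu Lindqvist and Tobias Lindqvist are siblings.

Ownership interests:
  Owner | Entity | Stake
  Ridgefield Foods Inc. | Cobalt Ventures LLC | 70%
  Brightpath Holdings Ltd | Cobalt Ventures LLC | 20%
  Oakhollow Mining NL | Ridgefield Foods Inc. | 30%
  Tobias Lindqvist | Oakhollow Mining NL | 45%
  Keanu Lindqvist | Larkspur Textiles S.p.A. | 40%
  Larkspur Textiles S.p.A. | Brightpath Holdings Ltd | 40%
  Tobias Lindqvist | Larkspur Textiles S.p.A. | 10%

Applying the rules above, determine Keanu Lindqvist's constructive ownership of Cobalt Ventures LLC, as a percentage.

By sibling attribution (R1), Keanu Lindqvist is treated as also owning Tobias Lindqvist's interest in Larkspur Textiles S.p.A, giving 40% + 10% = 50%.
By sibling attribution (R1), Keanu Lindqvist is treated as owning Tobias Lindqvist's 45% interest in Oakhollow Mining NL.
Chain via Larkspur Textiles S.p.A. → Brightpath Holdings Ltd (R3): 50% × 40% × 20% = 4% of Cobalt Ventures LLC.
Chain via Oakhollow Mining NL → Ridgefield Foods Inc. (R3): 45% × 30% × 70% = 9.45% of Cobalt Ventures LLC.
Aggregating (R2): 4% + 9.45% = 13.45%.

13.45%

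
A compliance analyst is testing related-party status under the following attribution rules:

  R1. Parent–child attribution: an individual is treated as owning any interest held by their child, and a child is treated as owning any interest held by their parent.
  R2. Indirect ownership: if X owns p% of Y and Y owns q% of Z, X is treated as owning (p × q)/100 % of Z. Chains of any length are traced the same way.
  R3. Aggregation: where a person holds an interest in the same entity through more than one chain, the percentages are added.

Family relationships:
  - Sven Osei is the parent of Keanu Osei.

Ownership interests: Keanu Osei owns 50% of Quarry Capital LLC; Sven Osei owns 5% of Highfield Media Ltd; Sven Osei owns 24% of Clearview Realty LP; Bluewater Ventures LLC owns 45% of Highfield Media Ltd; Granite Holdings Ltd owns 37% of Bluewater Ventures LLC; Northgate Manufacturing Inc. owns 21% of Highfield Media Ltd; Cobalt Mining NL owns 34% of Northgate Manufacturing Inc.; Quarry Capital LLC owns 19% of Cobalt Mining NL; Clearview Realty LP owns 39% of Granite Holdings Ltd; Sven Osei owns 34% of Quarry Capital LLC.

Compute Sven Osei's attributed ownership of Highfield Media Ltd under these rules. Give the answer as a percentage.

By parent–child attribution (R1), Sven Osei is treated as also owning Keanu Osei's interest in Quarry Capital LLC, giving 34% + 50% = 84%.
Chain via Clearview Realty LP → Granite Holdings Ltd → Bluewater Ventures LLC (R2): 24% × 39% × 37% × 45% = 1.55844% of Highfield Media Ltd.
Chain via Quarry Capital LLC → Cobalt Mining NL → Northgate Manufacturing Inc. (R2): 84% × 19% × 34% × 21% = 1.139544% of Highfield Media Ltd.
Direct interest in Highfield Media Ltd: 5%.
Aggregating (R3): 1.55844% + 1.139544% + 5% = 7.697984%.

7.697984%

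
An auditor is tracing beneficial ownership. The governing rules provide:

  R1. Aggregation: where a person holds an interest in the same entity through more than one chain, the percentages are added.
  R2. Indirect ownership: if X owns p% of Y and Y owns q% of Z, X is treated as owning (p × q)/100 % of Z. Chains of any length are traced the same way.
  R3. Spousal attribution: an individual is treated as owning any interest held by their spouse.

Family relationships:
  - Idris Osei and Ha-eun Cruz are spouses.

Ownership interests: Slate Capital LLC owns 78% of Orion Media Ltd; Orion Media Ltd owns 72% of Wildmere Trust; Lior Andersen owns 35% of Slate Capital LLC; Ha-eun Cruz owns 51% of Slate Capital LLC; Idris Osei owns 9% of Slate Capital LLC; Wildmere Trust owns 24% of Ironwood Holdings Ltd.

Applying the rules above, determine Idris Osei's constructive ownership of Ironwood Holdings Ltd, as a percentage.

8.08704%

By spousal attribution (R3), Idris Osei is treated as also owning Ha-eun Cruz's interest in Slate Capital LLC, giving 9% + 51% = 60%.
Chain via Slate Capital LLC → Orion Media Ltd → Wildmere Trust (R2): 60% × 78% × 72% × 24% = 8.08704% of Ironwood Holdings Ltd.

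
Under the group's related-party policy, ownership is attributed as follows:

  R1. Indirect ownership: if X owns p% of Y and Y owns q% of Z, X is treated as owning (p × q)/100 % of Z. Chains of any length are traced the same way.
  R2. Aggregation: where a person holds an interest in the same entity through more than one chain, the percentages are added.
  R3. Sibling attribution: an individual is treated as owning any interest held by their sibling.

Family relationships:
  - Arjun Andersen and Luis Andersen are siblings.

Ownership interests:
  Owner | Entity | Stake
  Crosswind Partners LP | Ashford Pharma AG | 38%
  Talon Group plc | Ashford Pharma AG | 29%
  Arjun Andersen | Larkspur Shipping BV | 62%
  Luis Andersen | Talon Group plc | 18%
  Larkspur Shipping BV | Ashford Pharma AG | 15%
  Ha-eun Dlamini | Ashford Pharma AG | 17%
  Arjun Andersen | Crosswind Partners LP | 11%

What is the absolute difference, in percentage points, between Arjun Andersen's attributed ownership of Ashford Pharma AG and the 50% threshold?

By sibling attribution (R3), Arjun Andersen is treated as owning Luis Andersen's 18% interest in Talon Group plc.
Chain via Larkspur Shipping BV (R1): 62% × 15% = 9.3% of Ashford Pharma AG.
Chain via Crosswind Partners LP (R1): 11% × 38% = 4.18% of Ashford Pharma AG.
Chain via Talon Group plc (R1): 18% × 29% = 5.22% of Ashford Pharma AG.
Aggregating (R2): 9.3% + 4.18% + 5.22% = 18.7%.
18.7% falls short of the 50% threshold by 31.3 percentage points.

31.3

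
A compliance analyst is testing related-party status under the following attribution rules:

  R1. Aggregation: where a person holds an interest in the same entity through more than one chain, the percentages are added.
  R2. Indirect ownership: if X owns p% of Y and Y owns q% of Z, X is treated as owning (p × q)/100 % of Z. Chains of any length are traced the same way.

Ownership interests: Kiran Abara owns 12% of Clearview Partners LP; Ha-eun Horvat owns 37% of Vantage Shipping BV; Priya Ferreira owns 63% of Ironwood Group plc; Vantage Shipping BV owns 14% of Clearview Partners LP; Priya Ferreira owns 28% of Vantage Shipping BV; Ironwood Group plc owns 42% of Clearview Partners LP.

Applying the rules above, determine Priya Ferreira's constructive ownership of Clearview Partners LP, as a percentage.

30.38%

Chain via Vantage Shipping BV (R2): 28% × 14% = 3.92% of Clearview Partners LP.
Chain via Ironwood Group plc (R2): 63% × 42% = 26.46% of Clearview Partners LP.
Aggregating (R1): 3.92% + 26.46% = 30.38%.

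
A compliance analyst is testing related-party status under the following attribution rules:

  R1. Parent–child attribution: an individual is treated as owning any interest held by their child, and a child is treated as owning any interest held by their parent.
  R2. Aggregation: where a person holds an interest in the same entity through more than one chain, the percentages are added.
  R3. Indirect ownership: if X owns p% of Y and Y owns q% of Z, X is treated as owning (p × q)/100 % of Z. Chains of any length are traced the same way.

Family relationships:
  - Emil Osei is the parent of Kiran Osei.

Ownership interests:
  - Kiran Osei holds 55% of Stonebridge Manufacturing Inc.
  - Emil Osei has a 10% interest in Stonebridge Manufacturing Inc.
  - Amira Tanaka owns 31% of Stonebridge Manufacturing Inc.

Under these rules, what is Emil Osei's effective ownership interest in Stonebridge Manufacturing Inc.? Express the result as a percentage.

65%

By parent–child attribution (R1), Emil Osei is treated as also owning Kiran Osei's interest in Stonebridge Manufacturing Inc, giving 10% + 55% = 65%.
Direct interest in Stonebridge Manufacturing Inc: 65%.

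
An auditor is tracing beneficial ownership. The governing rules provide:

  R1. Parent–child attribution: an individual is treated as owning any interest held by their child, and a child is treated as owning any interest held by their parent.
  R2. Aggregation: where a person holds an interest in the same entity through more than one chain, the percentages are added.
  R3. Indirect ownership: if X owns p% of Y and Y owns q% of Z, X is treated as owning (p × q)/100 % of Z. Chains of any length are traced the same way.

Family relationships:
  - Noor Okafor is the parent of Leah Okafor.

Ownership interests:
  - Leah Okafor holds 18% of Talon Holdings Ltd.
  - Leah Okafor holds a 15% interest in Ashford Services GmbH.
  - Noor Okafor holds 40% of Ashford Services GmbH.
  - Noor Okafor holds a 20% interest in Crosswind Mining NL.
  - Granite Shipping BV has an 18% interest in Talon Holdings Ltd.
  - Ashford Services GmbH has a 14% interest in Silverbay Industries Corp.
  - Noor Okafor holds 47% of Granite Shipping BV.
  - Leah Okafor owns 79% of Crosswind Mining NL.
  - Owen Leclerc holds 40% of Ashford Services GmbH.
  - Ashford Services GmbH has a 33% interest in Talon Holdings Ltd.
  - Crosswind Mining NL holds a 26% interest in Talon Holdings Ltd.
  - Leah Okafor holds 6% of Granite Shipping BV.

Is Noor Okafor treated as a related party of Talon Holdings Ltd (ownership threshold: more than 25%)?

Yes

By parent–child attribution (R1), Noor Okafor is treated as also owning Leah Okafor's interest in Ashford Services GmbH, giving 40% + 15% = 55%.
By parent–child attribution (R1), Noor Okafor is treated as also owning Leah Okafor's interest in Crosswind Mining NL, giving 20% + 79% = 99%.
By parent–child attribution (R1), Noor Okafor is treated as also owning Leah Okafor's interest in Granite Shipping BV, giving 47% + 6% = 53%.
By parent–child attribution (R1), Noor Okafor is treated as owning Leah Okafor's 18% interest in Talon Holdings Ltd.
Chain via Ashford Services GmbH (R3): 55% × 33% = 18.15% of Talon Holdings Ltd.
Chain via Crosswind Mining NL (R3): 99% × 26% = 25.74% of Talon Holdings Ltd.
Chain via Granite Shipping BV (R3): 53% × 18% = 9.54% of Talon Holdings Ltd.
Direct interest in Talon Holdings Ltd: 18%.
Aggregating (R2): 18.15% + 25.74% + 9.54% + 18% = 71.43%.
71.43% exceeds the 25% threshold, so Noor is a related party to Talon Holdings Ltd.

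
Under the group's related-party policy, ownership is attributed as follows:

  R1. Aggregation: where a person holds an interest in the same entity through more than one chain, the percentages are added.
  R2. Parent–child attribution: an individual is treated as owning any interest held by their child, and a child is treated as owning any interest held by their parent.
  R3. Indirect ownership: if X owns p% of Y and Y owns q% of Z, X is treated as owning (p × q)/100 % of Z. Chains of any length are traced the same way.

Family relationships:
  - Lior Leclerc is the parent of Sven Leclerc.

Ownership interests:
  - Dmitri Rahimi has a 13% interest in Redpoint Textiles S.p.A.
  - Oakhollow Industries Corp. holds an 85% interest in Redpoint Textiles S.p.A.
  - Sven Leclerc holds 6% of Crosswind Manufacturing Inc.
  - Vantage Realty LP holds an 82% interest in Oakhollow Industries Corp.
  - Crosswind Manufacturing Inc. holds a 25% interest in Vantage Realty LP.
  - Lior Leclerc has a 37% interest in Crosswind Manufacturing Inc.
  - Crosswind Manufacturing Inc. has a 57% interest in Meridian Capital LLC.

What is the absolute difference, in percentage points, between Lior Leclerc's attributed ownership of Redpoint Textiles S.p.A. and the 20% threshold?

By parent–child attribution (R2), Lior Leclerc is treated as also owning Sven Leclerc's interest in Crosswind Manufacturing Inc, giving 37% + 6% = 43%.
Chain via Crosswind Manufacturing Inc. → Vantage Realty LP → Oakhollow Industries Corp. (R3): 43% × 25% × 82% × 85% = 7.49275% of Redpoint Textiles S.p.A.
7.49275% falls short of the 20% threshold by 12.50725 percentage points.

12.50725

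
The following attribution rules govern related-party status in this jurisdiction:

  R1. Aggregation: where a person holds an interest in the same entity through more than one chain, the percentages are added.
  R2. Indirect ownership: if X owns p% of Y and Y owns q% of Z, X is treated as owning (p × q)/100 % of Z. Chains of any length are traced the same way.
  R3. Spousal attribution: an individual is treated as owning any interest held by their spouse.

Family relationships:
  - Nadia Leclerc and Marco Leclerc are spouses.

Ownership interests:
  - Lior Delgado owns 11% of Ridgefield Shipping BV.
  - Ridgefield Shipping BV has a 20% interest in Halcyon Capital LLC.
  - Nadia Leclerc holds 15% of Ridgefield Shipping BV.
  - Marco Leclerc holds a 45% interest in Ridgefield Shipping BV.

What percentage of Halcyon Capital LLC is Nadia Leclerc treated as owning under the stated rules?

By spousal attribution (R3), Nadia Leclerc is treated as also owning Marco Leclerc's interest in Ridgefield Shipping BV, giving 15% + 45% = 60%.
Chain via Ridgefield Shipping BV (R2): 60% × 20% = 12% of Halcyon Capital LLC.

12%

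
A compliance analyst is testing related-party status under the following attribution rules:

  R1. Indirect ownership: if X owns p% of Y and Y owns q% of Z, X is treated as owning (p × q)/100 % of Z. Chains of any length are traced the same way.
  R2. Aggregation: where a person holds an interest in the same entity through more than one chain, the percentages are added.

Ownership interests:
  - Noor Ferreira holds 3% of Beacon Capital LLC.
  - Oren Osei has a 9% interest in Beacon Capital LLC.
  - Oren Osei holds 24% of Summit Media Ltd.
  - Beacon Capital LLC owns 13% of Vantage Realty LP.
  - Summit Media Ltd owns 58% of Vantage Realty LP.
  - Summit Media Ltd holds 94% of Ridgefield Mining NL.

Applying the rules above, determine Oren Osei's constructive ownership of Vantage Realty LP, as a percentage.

15.09%

Chain via Summit Media Ltd (R1): 24% × 58% = 13.92% of Vantage Realty LP.
Chain via Beacon Capital LLC (R1): 9% × 13% = 1.17% of Vantage Realty LP.
Aggregating (R2): 13.92% + 1.17% = 15.09%.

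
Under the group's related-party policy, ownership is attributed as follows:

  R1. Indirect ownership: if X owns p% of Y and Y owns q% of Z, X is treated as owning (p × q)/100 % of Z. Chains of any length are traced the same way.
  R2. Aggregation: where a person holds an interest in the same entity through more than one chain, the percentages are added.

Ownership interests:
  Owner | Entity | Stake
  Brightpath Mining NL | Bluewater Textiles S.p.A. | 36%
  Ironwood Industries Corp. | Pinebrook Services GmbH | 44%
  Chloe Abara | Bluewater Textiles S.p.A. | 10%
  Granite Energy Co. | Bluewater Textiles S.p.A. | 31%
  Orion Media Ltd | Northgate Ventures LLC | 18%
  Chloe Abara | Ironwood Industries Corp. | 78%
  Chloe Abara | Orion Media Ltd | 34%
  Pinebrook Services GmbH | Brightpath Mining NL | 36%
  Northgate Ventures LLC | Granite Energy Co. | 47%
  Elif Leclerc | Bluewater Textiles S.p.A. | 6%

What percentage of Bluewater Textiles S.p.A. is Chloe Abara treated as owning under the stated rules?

Chain via Ironwood Industries Corp. → Pinebrook Services GmbH → Brightpath Mining NL (R1): 78% × 44% × 36% × 36% = 4.447872% of Bluewater Textiles S.p.A.
Chain via Orion Media Ltd → Northgate Ventures LLC → Granite Energy Co. (R1): 34% × 18% × 47% × 31% = 0.891684% of Bluewater Textiles S.p.A.
Direct interest in Bluewater Textiles S.p.A: 10%.
Aggregating (R2): 4.447872% + 0.891684% + 10% = 15.339556%.

15.339556%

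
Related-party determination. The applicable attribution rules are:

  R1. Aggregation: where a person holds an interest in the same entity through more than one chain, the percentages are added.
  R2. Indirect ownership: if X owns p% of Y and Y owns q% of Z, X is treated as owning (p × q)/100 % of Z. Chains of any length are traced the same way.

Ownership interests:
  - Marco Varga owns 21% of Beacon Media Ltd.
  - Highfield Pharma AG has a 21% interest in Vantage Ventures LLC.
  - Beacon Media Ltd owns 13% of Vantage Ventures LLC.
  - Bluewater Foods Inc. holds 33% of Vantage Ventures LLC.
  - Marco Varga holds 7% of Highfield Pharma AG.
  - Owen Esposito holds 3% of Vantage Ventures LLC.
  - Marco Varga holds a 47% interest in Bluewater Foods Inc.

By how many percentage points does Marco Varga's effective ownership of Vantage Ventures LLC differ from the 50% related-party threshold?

30.29

Chain via Bluewater Foods Inc. (R2): 47% × 33% = 15.51% of Vantage Ventures LLC.
Chain via Highfield Pharma AG (R2): 7% × 21% = 1.47% of Vantage Ventures LLC.
Chain via Beacon Media Ltd (R2): 21% × 13% = 2.73% of Vantage Ventures LLC.
Aggregating (R1): 15.51% + 1.47% + 2.73% = 19.71%.
19.71% falls short of the 50% threshold by 30.29 percentage points.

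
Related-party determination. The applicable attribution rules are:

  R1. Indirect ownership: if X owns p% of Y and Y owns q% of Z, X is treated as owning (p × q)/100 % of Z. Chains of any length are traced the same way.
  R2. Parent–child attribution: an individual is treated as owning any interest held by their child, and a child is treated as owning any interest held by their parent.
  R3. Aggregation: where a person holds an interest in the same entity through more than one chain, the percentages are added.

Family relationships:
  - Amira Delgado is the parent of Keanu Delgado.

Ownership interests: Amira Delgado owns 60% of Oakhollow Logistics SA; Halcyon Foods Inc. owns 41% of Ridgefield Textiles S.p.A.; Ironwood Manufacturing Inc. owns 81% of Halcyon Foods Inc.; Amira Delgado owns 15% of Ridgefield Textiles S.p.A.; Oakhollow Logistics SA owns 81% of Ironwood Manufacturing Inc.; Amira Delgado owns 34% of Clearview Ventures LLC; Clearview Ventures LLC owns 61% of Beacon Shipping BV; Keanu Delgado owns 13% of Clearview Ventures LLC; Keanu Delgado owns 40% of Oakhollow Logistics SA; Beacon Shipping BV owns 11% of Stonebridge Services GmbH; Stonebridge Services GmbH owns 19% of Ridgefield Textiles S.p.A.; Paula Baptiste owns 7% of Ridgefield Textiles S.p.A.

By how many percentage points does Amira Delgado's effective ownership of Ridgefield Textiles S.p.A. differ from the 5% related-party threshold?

37.499303

By parent–child attribution (R2), Amira Delgado is treated as also owning Keanu Delgado's interest in Clearview Ventures LLC, giving 34% + 13% = 47%.
By parent–child attribution (R2), Amira Delgado is treated as also owning Keanu Delgado's interest in Oakhollow Logistics SA, giving 60% + 40% = 100%.
Chain via Clearview Ventures LLC → Beacon Shipping BV → Stonebridge Services GmbH (R1): 47% × 61% × 11% × 19% = 0.599203% of Ridgefield Textiles S.p.A.
Chain via Oakhollow Logistics SA → Ironwood Manufacturing Inc. → Halcyon Foods Inc. (R1): 100% × 81% × 81% × 41% = 26.9001% of Ridgefield Textiles S.p.A.
Direct interest in Ridgefield Textiles S.p.A: 15%.
Aggregating (R3): 0.599203% + 26.9001% + 15% = 42.499303%.
42.499303% exceeds the 5% threshold by 37.499303 percentage points.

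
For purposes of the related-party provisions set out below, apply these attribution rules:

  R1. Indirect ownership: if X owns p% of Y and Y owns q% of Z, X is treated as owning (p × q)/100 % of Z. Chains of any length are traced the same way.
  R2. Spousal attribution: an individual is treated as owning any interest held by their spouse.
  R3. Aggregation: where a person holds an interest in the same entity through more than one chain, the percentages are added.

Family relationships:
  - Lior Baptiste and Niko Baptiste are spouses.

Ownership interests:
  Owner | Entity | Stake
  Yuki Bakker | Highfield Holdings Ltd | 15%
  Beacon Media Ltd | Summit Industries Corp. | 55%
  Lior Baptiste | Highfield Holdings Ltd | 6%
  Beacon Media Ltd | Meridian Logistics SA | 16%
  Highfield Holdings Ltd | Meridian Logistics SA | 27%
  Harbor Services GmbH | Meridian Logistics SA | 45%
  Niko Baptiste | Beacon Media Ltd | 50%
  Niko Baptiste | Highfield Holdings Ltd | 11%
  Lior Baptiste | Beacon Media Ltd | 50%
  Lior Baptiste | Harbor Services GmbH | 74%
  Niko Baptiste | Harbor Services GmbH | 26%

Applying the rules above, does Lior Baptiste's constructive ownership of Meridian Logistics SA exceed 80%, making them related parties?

No

By spousal attribution (R2), Lior Baptiste is treated as also owning Niko Baptiste's interest in Harbor Services GmbH, giving 74% + 26% = 100%.
By spousal attribution (R2), Lior Baptiste is treated as also owning Niko Baptiste's interest in Highfield Holdings Ltd, giving 6% + 11% = 17%.
By spousal attribution (R2), Lior Baptiste is treated as also owning Niko Baptiste's interest in Beacon Media Ltd, giving 50% + 50% = 100%.
Chain via Harbor Services GmbH (R1): 100% × 45% = 45% of Meridian Logistics SA.
Chain via Highfield Holdings Ltd (R1): 17% × 27% = 4.59% of Meridian Logistics SA.
Chain via Beacon Media Ltd (R1): 100% × 16% = 16% of Meridian Logistics SA.
Aggregating (R3): 45% + 4.59% + 16% = 65.59%.
65.59% does not exceed the 80% threshold, so Lior is not a related party to Meridian Logistics SA.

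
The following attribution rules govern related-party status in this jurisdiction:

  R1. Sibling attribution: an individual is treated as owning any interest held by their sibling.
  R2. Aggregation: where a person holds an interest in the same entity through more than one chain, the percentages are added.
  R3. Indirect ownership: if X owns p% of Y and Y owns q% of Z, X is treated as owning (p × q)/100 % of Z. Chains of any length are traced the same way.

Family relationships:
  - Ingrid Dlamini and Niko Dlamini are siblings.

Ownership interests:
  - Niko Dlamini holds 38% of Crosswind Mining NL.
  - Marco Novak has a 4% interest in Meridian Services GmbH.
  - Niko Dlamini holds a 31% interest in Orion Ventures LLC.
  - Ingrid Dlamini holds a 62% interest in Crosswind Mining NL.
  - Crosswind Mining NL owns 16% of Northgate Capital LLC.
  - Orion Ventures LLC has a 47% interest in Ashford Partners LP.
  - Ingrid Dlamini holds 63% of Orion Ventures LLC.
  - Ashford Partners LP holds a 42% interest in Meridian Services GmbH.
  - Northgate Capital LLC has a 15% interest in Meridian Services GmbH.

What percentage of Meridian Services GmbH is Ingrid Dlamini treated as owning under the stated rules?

20.9556%

By sibling attribution (R1), Ingrid Dlamini is treated as also owning Niko Dlamini's interest in Orion Ventures LLC, giving 63% + 31% = 94%.
By sibling attribution (R1), Ingrid Dlamini is treated as also owning Niko Dlamini's interest in Crosswind Mining NL, giving 62% + 38% = 100%.
Chain via Orion Ventures LLC → Ashford Partners LP (R3): 94% × 47% × 42% = 18.5556% of Meridian Services GmbH.
Chain via Crosswind Mining NL → Northgate Capital LLC (R3): 100% × 16% × 15% = 2.4% of Meridian Services GmbH.
Aggregating (R2): 18.5556% + 2.4% = 20.9556%.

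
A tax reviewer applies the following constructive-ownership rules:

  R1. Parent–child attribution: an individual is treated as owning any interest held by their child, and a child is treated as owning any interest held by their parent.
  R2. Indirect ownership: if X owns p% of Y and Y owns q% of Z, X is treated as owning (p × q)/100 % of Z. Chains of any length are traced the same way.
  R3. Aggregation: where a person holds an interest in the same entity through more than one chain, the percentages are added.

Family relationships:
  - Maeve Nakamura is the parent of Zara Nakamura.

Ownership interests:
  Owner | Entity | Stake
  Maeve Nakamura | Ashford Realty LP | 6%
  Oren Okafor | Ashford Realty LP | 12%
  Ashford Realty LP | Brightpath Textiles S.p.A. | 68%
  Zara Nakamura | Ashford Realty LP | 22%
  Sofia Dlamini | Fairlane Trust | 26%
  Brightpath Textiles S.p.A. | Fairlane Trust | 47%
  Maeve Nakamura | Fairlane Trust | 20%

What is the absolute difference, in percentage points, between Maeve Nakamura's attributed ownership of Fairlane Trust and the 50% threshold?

21.0512

By parent–child attribution (R1), Maeve Nakamura is treated as also owning Zara Nakamura's interest in Ashford Realty LP, giving 6% + 22% = 28%.
Chain via Ashford Realty LP → Brightpath Textiles S.p.A. (R2): 28% × 68% × 47% = 8.9488% of Fairlane Trust.
Direct interest in Fairlane Trust: 20%.
Aggregating (R3): 8.9488% + 20% = 28.9488%.
28.9488% falls short of the 50% threshold by 21.0512 percentage points.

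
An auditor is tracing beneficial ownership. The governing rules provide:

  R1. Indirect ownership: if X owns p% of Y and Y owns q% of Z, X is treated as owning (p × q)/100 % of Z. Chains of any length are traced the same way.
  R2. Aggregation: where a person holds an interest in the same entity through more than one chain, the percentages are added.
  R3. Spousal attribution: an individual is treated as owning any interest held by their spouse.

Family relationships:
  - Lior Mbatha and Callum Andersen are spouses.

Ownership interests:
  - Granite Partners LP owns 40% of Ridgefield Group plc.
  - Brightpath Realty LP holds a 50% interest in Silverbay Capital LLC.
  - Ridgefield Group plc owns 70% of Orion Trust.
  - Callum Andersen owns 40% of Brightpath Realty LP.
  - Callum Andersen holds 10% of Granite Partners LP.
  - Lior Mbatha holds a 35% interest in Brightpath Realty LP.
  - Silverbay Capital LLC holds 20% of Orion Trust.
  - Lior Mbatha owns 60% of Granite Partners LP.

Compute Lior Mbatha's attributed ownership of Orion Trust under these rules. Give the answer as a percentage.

27.1%

By spousal attribution (R3), Lior Mbatha is treated as also owning Callum Andersen's interest in Brightpath Realty LP, giving 35% + 40% = 75%.
By spousal attribution (R3), Lior Mbatha is treated as also owning Callum Andersen's interest in Granite Partners LP, giving 60% + 10% = 70%.
Chain via Brightpath Realty LP → Silverbay Capital LLC (R1): 75% × 50% × 20% = 7.5% of Orion Trust.
Chain via Granite Partners LP → Ridgefield Group plc (R1): 70% × 40% × 70% = 19.6% of Orion Trust.
Aggregating (R2): 7.5% + 19.6% = 27.1%.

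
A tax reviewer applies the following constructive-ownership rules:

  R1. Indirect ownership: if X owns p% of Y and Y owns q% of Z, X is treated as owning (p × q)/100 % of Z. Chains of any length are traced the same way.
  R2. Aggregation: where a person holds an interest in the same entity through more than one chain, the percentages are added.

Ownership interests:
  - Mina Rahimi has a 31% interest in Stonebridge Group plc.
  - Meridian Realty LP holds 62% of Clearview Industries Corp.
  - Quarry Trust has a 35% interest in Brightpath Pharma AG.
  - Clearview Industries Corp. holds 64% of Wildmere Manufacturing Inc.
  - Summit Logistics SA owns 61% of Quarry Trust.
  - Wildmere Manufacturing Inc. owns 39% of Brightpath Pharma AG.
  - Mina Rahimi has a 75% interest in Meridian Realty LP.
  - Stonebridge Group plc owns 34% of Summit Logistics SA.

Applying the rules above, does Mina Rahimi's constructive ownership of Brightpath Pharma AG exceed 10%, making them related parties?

Yes

Chain via Meridian Realty LP → Clearview Industries Corp. → Wildmere Manufacturing Inc. (R1): 75% × 62% × 64% × 39% = 11.6064% of Brightpath Pharma AG.
Chain via Stonebridge Group plc → Summit Logistics SA → Quarry Trust (R1): 31% × 34% × 61% × 35% = 2.25029% of Brightpath Pharma AG.
Aggregating (R2): 11.6064% + 2.25029% = 13.85669%.
13.85669% exceeds the 10% threshold, so Mina is a related party to Brightpath Pharma AG.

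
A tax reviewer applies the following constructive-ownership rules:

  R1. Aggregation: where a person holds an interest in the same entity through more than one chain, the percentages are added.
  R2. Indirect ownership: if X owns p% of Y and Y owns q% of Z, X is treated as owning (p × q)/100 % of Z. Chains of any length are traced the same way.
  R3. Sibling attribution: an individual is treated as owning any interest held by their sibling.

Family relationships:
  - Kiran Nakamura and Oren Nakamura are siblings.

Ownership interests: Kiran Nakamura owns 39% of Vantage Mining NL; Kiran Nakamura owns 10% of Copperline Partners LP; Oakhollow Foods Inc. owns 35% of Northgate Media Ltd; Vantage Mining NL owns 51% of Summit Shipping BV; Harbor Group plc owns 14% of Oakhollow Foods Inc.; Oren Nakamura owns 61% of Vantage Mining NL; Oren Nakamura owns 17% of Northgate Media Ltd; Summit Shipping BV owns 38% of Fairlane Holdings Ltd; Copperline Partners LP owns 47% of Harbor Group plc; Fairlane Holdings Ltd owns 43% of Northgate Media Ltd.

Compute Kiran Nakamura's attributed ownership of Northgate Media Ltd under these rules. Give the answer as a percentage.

25.5637%

By sibling attribution (R3), Kiran Nakamura is treated as also owning Oren Nakamura's interest in Vantage Mining NL, giving 39% + 61% = 100%.
By sibling attribution (R3), Kiran Nakamura is treated as owning Oren Nakamura's 17% interest in Northgate Media Ltd.
Chain via Vantage Mining NL → Summit Shipping BV → Fairlane Holdings Ltd (R2): 100% × 51% × 38% × 43% = 8.3334% of Northgate Media Ltd.
Chain via Copperline Partners LP → Harbor Group plc → Oakhollow Foods Inc. (R2): 10% × 47% × 14% × 35% = 0.2303% of Northgate Media Ltd.
Direct interest in Northgate Media Ltd: 17%.
Aggregating (R1): 8.3334% + 0.2303% + 17% = 25.5637%.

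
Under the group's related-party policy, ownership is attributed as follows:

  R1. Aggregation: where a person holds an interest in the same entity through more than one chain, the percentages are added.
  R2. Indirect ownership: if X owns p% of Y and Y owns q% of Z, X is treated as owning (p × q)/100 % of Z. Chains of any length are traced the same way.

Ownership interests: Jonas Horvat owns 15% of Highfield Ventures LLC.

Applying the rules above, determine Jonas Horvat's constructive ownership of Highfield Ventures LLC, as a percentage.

15%

Direct interest in Highfield Ventures LLC: 15%.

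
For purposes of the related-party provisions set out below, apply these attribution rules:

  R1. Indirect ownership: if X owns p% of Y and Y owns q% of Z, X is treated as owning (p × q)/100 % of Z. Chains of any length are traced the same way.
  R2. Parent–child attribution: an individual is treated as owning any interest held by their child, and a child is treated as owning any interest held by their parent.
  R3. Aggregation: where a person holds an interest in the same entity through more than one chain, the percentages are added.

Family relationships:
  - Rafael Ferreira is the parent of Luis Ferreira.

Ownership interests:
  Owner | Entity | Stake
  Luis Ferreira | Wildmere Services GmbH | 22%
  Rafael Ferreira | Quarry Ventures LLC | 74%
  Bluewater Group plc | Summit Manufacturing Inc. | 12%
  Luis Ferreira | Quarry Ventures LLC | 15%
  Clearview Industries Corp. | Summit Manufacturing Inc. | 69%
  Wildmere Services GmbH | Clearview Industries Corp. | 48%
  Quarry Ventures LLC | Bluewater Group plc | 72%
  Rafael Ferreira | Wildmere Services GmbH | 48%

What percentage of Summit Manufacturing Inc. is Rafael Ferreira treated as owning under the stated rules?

By parent–child attribution (R2), Rafael Ferreira is treated as also owning Luis Ferreira's interest in Wildmere Services GmbH, giving 48% + 22% = 70%.
By parent–child attribution (R2), Rafael Ferreira is treated as also owning Luis Ferreira's interest in Quarry Ventures LLC, giving 74% + 15% = 89%.
Chain via Wildmere Services GmbH → Clearview Industries Corp. (R1): 70% × 48% × 69% = 23.184% of Summit Manufacturing Inc.
Chain via Quarry Ventures LLC → Bluewater Group plc (R1): 89% × 72% × 12% = 7.6896% of Summit Manufacturing Inc.
Aggregating (R3): 23.184% + 7.6896% = 30.8736%.

30.8736%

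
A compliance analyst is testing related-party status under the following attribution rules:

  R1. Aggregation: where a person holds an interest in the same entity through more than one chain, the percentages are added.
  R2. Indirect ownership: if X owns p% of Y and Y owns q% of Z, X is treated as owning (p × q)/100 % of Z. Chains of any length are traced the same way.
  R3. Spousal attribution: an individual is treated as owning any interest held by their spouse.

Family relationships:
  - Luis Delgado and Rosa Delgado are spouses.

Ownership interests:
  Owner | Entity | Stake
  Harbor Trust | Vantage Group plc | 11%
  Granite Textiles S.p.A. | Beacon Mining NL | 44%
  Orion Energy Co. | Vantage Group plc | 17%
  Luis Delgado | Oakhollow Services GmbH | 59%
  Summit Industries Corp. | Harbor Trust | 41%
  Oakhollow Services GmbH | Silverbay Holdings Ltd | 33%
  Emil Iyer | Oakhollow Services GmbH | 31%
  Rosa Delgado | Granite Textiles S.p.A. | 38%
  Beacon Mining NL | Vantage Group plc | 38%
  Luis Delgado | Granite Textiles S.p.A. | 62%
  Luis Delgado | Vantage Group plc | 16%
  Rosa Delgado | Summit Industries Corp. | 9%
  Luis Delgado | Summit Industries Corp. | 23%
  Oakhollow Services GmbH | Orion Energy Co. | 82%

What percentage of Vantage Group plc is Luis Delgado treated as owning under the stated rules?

By spousal attribution (R3), Luis Delgado is treated as also owning Rosa Delgado's interest in Granite Textiles S.p.A, giving 62% + 38% = 100%.
By spousal attribution (R3), Luis Delgado is treated as also owning Rosa Delgado's interest in Summit Industries Corp, giving 23% + 9% = 32%.
Chain via Granite Textiles S.p.A. → Beacon Mining NL (R2): 100% × 44% × 38% = 16.72% of Vantage Group plc.
Chain via Summit Industries Corp. → Harbor Trust (R2): 32% × 41% × 11% = 1.4432% of Vantage Group plc.
Chain via Oakhollow Services GmbH → Orion Energy Co. (R2): 59% × 82% × 17% = 8.2246% of Vantage Group plc.
Direct interest in Vantage Group plc: 16%.
Aggregating (R1): 16.72% + 1.4432% + 8.2246% + 16% = 42.3878%.

42.3878%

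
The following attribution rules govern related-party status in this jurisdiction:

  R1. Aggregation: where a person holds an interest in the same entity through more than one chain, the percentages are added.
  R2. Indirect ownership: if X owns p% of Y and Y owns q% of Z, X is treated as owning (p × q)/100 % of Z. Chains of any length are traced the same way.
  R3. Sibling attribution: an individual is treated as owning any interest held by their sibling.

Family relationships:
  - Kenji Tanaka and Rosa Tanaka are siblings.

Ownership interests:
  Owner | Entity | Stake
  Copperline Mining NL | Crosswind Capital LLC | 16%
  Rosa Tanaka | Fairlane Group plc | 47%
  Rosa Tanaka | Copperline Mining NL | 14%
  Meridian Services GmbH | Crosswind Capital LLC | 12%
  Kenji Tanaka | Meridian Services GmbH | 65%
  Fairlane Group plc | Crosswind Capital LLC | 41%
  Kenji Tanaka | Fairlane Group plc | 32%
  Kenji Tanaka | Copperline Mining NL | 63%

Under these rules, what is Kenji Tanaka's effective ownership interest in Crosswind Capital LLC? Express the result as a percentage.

52.51%

By sibling attribution (R3), Kenji Tanaka is treated as also owning Rosa Tanaka's interest in Fairlane Group plc, giving 32% + 47% = 79%.
By sibling attribution (R3), Kenji Tanaka is treated as also owning Rosa Tanaka's interest in Copperline Mining NL, giving 63% + 14% = 77%.
Chain via Meridian Services GmbH (R2): 65% × 12% = 7.8% of Crosswind Capital LLC.
Chain via Fairlane Group plc (R2): 79% × 41% = 32.39% of Crosswind Capital LLC.
Chain via Copperline Mining NL (R2): 77% × 16% = 12.32% of Crosswind Capital LLC.
Aggregating (R1): 7.8% + 32.39% + 12.32% = 52.51%.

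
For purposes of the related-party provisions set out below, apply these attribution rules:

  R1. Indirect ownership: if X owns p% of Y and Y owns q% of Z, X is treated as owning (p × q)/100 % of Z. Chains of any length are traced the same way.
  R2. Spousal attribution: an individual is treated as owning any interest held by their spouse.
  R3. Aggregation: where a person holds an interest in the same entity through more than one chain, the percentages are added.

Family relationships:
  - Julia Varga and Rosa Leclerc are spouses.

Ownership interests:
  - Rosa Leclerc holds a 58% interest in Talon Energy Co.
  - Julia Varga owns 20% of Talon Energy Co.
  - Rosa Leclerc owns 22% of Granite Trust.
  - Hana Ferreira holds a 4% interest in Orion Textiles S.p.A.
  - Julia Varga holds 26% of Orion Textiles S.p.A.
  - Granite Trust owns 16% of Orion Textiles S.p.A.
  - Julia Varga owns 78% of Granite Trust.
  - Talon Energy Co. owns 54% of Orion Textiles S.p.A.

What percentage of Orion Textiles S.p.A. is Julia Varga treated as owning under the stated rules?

84.12%

By spousal attribution (R2), Julia Varga is treated as also owning Rosa Leclerc's interest in Granite Trust, giving 78% + 22% = 100%.
By spousal attribution (R2), Julia Varga is treated as also owning Rosa Leclerc's interest in Talon Energy Co, giving 20% + 58% = 78%.
Chain via Granite Trust (R1): 100% × 16% = 16% of Orion Textiles S.p.A.
Chain via Talon Energy Co. (R1): 78% × 54% = 42.12% of Orion Textiles S.p.A.
Direct interest in Orion Textiles S.p.A: 26%.
Aggregating (R3): 16% + 42.12% + 26% = 84.12%.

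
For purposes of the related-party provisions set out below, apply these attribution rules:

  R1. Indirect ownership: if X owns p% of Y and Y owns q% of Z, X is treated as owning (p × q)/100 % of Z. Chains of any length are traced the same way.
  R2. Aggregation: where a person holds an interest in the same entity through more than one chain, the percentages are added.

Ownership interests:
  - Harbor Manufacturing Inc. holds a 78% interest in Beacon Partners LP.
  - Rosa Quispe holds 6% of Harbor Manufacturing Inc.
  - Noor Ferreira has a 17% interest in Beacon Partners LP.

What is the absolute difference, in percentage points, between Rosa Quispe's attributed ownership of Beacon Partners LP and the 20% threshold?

15.32

Chain via Harbor Manufacturing Inc. (R1): 6% × 78% = 4.68% of Beacon Partners LP.
4.68% falls short of the 20% threshold by 15.32 percentage points.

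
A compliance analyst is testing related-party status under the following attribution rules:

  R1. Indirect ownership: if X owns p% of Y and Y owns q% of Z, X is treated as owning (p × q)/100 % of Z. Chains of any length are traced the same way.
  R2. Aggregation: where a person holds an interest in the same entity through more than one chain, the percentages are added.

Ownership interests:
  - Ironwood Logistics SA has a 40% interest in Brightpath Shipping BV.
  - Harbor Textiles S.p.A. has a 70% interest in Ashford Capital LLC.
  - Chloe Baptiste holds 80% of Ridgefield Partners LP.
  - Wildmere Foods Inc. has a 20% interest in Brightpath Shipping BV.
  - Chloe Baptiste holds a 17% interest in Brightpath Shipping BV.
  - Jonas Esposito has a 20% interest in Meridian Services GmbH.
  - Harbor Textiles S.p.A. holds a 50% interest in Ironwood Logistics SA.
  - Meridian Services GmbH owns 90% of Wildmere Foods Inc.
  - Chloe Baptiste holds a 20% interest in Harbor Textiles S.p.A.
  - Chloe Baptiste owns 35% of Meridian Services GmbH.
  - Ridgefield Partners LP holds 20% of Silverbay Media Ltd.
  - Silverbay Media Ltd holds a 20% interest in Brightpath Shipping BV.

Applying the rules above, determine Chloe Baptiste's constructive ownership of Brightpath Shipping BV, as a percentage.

Chain via Meridian Services GmbH → Wildmere Foods Inc. (R1): 35% × 90% × 20% = 6.3% of Brightpath Shipping BV.
Chain via Harbor Textiles S.p.A. → Ironwood Logistics SA (R1): 20% × 50% × 40% = 4% of Brightpath Shipping BV.
Chain via Ridgefield Partners LP → Silverbay Media Ltd (R1): 80% × 20% × 20% = 3.2% of Brightpath Shipping BV.
Direct interest in Brightpath Shipping BV: 17%.
Aggregating (R2): 6.3% + 4% + 3.2% + 17% = 30.5%.

30.5%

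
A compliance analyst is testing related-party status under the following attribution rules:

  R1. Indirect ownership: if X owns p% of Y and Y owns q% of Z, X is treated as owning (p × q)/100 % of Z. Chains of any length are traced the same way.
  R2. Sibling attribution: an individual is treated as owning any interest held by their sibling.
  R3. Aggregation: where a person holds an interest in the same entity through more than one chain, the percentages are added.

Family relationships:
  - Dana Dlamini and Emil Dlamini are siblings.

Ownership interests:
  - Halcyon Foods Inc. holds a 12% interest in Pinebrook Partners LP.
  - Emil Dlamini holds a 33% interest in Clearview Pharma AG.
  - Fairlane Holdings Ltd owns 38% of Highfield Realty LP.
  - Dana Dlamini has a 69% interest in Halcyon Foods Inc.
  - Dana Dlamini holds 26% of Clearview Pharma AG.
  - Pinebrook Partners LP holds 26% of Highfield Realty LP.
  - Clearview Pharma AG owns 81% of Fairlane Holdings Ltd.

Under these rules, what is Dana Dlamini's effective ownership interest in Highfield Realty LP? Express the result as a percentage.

By sibling attribution (R2), Dana Dlamini is treated as also owning Emil Dlamini's interest in Clearview Pharma AG, giving 26% + 33% = 59%.
Chain via Halcyon Foods Inc. → Pinebrook Partners LP (R1): 69% × 12% × 26% = 2.1528% of Highfield Realty LP.
Chain via Clearview Pharma AG → Fairlane Holdings Ltd (R1): 59% × 81% × 38% = 18.1602% of Highfield Realty LP.
Aggregating (R3): 2.1528% + 18.1602% = 20.313%.

20.313%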